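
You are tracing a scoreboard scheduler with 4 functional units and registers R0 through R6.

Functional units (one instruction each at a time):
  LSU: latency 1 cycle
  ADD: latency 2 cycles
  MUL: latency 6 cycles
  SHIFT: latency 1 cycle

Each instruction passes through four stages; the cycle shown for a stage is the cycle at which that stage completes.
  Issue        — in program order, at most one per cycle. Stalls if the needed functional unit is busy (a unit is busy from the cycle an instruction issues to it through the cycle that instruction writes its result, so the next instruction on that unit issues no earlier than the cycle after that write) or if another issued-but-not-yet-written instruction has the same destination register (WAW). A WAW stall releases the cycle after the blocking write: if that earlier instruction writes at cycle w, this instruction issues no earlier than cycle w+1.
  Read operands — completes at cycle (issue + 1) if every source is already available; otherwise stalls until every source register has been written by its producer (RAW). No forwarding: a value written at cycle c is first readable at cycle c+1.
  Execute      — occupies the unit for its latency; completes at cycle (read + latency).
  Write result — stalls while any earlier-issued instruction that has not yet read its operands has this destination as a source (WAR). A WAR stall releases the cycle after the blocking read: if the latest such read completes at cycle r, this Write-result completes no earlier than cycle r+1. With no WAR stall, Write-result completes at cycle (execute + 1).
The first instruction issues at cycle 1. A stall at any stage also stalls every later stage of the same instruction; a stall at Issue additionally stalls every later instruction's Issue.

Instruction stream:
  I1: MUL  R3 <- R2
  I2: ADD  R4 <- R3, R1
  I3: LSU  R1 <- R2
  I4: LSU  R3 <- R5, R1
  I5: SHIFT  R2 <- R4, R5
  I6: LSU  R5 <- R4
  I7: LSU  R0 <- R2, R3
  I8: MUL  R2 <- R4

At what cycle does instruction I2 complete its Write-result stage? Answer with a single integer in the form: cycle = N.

cycle = 13

I1 -> (1, 2, 8, 9)
I2 -> (2, 10, 12, 13)  // RAW R3: wait I1 write@9
I3 -> (3, 4, 5, 11)  // WAR R1: wait I2 read@10
I4 -> (12, 13, 14, 15)  // struct: LSU busy until I3 writes@11
I5 -> (13, 14, 15, 16)
I6 -> (16, 17, 18, 19)  // struct: LSU busy until I4 writes@15
I7 -> (20, 21, 22, 23)  // struct: LSU busy until I6 writes@19
I8 -> (21, 22, 28, 29)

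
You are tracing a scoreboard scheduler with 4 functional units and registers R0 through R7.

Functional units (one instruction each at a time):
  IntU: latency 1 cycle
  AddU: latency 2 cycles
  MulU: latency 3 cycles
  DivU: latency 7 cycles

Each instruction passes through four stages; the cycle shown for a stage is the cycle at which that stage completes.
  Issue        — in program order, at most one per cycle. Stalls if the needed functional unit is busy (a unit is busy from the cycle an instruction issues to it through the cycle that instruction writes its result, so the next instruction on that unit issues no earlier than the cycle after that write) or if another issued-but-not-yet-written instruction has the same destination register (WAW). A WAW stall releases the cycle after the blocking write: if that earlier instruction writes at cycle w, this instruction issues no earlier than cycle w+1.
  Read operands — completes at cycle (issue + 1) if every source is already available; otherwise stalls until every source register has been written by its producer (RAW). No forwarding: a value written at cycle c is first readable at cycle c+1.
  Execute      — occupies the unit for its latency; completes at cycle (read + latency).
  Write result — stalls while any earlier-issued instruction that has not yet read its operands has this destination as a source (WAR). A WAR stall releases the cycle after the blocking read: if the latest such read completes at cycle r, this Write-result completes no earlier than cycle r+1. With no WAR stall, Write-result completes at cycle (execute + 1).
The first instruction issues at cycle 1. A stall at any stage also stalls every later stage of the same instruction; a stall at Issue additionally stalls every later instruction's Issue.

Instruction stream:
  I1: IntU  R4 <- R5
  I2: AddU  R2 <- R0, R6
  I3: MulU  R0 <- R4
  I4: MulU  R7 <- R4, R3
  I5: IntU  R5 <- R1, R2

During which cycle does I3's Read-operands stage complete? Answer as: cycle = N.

I1  is:1  ro:2  ex:3  wr:4
I2  is:2  ro:3  ex:5  wr:6
I3  is:3  ro:5  ex:8  wr:9  — RAW R4: wait I1 write@4
I4  is:10  ro:11  ex:14  wr:15  — struct: MulU busy until I3 writes@9
I5  is:11  ro:12  ex:13  wr:14

cycle = 5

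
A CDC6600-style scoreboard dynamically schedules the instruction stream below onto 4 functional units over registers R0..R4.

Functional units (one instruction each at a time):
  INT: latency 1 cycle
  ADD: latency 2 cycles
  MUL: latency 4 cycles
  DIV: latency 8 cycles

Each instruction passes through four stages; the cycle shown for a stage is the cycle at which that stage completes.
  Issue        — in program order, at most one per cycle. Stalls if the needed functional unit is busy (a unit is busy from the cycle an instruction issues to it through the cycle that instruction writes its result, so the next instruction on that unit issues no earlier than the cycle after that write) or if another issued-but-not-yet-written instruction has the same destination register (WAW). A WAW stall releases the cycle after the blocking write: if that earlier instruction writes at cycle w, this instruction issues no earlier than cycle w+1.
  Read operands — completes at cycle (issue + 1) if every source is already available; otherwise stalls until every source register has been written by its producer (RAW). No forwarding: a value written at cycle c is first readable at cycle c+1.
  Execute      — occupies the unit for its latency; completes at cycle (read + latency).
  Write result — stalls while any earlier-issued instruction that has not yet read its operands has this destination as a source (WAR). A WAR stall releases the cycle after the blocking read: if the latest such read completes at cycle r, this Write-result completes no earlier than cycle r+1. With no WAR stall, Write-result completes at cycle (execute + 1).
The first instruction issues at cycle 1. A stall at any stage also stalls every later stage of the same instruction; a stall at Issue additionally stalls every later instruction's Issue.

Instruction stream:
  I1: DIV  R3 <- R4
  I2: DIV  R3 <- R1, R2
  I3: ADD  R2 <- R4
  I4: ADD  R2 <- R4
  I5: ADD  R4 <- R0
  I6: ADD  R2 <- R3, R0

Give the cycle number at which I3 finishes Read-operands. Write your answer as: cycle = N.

cycle = 14

  I1 | 1 | 2 | 10 | 11
  I2 | 12 | 13 | 21 | 22   struct: DIV busy until I1 writes@11
  I3 | 13 | 14 | 16 | 17
  I4 | 18 | 19 | 21 | 22   struct: ADD busy until I3 writes@17
  I5 | 23 | 24 | 26 | 27   struct: ADD busy until I4 writes@22
  I6 | 28 | 29 | 31 | 32   struct: ADD busy until I5 writes@27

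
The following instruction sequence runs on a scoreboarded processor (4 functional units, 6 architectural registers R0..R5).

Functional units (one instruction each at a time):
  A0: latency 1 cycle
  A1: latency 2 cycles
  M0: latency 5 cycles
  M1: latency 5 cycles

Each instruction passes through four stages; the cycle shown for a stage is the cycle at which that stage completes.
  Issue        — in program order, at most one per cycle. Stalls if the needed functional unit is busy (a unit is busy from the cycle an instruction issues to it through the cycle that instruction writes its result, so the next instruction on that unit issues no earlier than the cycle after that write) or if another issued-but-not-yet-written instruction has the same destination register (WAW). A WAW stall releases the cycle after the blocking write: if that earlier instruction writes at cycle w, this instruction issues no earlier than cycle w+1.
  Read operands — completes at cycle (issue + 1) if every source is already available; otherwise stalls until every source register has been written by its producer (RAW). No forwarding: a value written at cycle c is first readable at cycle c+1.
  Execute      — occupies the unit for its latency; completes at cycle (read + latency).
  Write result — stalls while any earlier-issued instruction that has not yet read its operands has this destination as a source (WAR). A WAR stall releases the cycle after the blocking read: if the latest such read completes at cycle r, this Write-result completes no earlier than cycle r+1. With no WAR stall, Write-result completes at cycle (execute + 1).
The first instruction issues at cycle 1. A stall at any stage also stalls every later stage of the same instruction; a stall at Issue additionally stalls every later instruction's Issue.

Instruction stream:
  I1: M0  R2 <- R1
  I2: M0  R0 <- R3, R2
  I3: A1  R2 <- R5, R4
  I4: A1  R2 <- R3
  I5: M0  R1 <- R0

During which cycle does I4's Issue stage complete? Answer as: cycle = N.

I1  is:1  ro:2  ex:7  wr:8
I2  is:9  ro:10  ex:15  wr:16  — struct: M0 busy until I1 writes@8
I3  is:10  ro:11  ex:13  wr:14
I4  is:15  ro:16  ex:18  wr:19  — struct: A1 busy until I3 writes@14
I5  is:17  ro:18  ex:23  wr:24  — struct: M0 busy until I2 writes@16

cycle = 15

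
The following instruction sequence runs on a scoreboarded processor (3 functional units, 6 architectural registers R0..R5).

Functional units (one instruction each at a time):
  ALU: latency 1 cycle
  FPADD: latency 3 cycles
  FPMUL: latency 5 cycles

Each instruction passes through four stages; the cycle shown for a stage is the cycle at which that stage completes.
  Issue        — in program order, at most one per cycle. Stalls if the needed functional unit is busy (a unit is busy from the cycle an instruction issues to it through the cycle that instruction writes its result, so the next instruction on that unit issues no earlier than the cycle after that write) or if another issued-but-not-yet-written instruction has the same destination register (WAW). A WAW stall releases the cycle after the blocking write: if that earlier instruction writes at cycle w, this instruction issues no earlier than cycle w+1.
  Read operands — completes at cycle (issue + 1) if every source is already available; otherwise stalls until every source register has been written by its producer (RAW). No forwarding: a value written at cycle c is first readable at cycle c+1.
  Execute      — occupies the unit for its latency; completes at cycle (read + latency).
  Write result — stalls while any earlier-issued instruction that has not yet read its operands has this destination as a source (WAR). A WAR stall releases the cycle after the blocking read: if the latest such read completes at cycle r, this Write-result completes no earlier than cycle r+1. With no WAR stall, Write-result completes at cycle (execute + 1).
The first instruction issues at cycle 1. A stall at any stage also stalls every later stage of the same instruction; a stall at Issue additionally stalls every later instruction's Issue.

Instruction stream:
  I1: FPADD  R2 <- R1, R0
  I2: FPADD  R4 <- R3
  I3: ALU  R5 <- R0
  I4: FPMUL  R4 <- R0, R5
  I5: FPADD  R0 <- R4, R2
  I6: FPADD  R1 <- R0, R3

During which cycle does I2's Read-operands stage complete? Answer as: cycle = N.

[I1] 1/2/5/6
[I2] 7/8/11/12  (struct: FPADD busy until I1 writes@6)
[I3] 8/9/10/11
[I4] 13/14/19/20  (WAW R4: wait I2 write@12)
[I5] 14/21/24/25  (RAW R4: wait I4 write@20)
[I6] 26/27/30/31  (struct: FPADD busy until I5 writes@25)

cycle = 8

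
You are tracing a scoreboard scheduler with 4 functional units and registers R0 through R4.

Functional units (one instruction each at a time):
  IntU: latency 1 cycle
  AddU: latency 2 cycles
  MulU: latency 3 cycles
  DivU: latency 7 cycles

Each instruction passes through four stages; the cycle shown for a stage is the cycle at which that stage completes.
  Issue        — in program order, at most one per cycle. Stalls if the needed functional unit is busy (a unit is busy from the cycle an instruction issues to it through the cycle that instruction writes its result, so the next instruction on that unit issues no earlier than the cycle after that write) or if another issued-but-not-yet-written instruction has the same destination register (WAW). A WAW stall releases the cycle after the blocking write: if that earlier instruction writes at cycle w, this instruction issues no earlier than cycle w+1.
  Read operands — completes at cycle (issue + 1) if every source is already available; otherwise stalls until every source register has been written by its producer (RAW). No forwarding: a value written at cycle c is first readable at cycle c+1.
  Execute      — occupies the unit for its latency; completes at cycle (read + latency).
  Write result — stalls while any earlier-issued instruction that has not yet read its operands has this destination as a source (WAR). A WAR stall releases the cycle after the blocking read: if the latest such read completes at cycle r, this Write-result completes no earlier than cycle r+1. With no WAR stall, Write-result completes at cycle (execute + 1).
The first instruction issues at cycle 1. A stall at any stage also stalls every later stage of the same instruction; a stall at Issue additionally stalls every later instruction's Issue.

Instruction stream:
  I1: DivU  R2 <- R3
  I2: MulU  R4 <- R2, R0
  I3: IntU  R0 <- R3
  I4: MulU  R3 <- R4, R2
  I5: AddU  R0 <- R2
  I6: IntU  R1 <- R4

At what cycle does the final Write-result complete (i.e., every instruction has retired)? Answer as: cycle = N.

cycle = 21

I1 -> (1, 2, 9, 10)
I2 -> (2, 11, 14, 15)  // RAW R2: wait I1 write@10
I3 -> (3, 4, 5, 12)  // WAR R0: wait I2 read@11
I4 -> (16, 17, 20, 21)  // struct: MulU busy until I2 writes@15
I5 -> (17, 18, 20, 21)
I6 -> (18, 19, 20, 21)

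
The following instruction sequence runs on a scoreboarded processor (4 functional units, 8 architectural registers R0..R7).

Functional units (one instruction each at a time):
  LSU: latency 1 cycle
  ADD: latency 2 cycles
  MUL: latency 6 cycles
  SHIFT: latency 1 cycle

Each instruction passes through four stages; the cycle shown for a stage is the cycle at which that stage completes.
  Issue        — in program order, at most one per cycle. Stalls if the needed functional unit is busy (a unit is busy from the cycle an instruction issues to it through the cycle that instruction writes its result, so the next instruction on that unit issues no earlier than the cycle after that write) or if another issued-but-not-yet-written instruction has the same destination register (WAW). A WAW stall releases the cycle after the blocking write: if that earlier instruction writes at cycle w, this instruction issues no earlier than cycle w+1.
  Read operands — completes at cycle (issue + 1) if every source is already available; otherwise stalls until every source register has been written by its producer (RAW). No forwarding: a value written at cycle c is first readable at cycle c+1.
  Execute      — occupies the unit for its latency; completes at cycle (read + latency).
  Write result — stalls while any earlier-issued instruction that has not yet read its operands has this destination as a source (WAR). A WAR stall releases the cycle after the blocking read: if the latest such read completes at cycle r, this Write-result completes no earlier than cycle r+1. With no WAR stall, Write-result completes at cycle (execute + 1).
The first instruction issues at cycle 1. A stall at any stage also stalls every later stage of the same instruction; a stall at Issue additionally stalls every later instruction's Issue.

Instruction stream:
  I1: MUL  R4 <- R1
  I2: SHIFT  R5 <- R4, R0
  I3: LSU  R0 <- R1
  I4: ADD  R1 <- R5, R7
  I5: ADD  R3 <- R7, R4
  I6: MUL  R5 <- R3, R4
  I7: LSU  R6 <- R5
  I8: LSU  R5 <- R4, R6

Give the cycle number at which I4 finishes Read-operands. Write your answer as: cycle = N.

  I1 | 1 | 2 | 8 | 9
  I2 | 2 | 10 | 11 | 12   RAW R4: wait I1 write@9
  I3 | 3 | 4 | 5 | 11   WAR R0: wait I2 read@10
  I4 | 4 | 13 | 15 | 16   RAW R5: wait I2 write@12
  I5 | 17 | 18 | 20 | 21   struct: ADD busy until I4 writes@16
  I6 | 18 | 22 | 28 | 29   RAW R3: wait I5 write@21
  I7 | 19 | 30 | 31 | 32   RAW R5: wait I6 write@29
  I8 | 33 | 34 | 35 | 36   struct: LSU busy until I7 writes@32

cycle = 13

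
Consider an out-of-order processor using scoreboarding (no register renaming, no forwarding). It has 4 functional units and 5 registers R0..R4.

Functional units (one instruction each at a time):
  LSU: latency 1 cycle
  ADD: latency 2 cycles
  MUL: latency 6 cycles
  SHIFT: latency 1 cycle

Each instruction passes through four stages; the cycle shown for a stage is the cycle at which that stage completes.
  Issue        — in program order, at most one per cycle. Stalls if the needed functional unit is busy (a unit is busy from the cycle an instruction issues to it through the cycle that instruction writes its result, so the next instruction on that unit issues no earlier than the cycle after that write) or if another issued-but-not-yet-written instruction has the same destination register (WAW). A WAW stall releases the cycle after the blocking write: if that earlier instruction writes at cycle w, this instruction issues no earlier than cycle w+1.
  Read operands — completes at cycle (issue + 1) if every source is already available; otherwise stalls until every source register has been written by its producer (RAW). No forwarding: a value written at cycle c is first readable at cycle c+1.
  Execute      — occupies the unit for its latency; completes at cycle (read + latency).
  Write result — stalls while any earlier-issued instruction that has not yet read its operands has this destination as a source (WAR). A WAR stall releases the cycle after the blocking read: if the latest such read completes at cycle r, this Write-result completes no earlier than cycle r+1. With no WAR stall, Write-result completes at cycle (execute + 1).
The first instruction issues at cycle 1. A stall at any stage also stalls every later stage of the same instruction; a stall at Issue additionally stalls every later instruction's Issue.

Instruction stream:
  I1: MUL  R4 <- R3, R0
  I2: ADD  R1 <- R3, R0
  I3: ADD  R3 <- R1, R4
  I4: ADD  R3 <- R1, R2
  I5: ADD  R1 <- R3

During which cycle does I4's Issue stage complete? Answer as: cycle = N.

cycle = 14

cycle 1: I1 dispatched to MUL
cycle 2: I1 operands ready, I2 dispatched to ADD
cycle 3: I2 operands ready
cycle 5: I2 complete
cycle 6: R1←I2
cycle 7: I3 dispatched to ADD
cycle 8: I1 complete
cycle 9: R4←I1
cycle 10: I3 operands ready
cycle 12: I3 complete
cycle 13: R3←I3
cycle 14: I4 dispatched to ADD
cycle 15: I4 operands ready
cycle 17: I4 complete
cycle 18: R3←I4
cycle 19: I5 dispatched to ADD
cycle 20: I5 operands ready
cycle 22: I5 complete
cycle 23: R1←I5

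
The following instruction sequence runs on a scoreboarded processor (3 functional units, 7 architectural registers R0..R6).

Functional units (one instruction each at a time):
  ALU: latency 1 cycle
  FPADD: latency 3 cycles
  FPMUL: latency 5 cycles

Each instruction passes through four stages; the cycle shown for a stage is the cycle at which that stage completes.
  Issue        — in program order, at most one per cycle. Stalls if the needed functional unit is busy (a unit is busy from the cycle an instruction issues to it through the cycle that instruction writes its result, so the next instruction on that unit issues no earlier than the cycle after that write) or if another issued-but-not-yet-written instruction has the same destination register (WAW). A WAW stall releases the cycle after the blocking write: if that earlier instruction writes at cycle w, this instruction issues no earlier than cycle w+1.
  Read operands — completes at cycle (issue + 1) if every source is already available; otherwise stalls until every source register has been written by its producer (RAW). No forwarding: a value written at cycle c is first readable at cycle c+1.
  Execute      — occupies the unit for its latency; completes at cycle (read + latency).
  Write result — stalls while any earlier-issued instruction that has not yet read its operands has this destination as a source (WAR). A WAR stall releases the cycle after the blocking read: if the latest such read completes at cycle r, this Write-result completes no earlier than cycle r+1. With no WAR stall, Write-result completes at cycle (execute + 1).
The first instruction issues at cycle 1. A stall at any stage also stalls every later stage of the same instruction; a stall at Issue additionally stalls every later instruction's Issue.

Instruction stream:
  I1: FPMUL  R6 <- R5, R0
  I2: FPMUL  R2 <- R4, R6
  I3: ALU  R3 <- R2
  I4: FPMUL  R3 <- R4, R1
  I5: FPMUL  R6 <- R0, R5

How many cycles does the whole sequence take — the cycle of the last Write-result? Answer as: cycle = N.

cycle = 35

c1: issue I1 (FPMUL)
c2: I1 read-ops
c7: I1 finished on FPMUL
c8: I1→R6
c9: issue I2 (FPMUL)
c10: I2 read-ops · issue I3 (ALU)
c15: I2 finished on FPMUL
c16: I2→R2
c17: I3 read-ops
c18: I3 finished on ALU
c19: I3→R3
c20: issue I4 (FPMUL)
c21: I4 read-ops
c26: I4 finished on FPMUL
c27: I4→R3
c28: issue I5 (FPMUL)
c29: I5 read-ops
c34: I5 finished on FPMUL
c35: I5→R6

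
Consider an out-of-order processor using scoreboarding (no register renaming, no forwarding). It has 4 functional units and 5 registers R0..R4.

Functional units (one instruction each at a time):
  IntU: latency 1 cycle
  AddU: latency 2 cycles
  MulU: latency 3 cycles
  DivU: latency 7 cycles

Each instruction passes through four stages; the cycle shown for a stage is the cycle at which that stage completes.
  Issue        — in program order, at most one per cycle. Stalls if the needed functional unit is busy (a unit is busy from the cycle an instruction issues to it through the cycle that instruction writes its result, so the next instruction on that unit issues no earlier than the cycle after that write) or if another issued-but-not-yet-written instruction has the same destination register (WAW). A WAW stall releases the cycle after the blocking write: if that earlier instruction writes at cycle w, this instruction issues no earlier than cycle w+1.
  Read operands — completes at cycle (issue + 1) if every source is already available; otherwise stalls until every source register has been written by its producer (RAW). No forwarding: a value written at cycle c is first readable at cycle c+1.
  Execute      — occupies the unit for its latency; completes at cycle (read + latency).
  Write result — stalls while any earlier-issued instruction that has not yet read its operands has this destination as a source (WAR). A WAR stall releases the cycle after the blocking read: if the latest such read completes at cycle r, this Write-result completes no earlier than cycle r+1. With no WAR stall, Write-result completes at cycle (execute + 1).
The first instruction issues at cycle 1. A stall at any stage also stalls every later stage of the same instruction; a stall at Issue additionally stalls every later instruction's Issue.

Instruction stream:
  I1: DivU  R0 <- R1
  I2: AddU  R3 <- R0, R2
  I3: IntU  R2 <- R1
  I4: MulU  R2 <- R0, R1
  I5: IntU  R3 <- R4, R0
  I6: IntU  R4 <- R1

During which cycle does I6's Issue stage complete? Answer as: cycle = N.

cycle = 19

  I1 | 1 | 2 | 9 | 10
  I2 | 2 | 11 | 13 | 14   RAW R0: wait I1 write@10
  I3 | 3 | 4 | 5 | 12   WAR R2: wait I2 read@11
  I4 | 13 | 14 | 17 | 18   WAW R2: wait I3 write@12
  I5 | 15 | 16 | 17 | 18   WAW R3: wait I2 write@14
  I6 | 19 | 20 | 21 | 22   struct: IntU busy until I5 writes@18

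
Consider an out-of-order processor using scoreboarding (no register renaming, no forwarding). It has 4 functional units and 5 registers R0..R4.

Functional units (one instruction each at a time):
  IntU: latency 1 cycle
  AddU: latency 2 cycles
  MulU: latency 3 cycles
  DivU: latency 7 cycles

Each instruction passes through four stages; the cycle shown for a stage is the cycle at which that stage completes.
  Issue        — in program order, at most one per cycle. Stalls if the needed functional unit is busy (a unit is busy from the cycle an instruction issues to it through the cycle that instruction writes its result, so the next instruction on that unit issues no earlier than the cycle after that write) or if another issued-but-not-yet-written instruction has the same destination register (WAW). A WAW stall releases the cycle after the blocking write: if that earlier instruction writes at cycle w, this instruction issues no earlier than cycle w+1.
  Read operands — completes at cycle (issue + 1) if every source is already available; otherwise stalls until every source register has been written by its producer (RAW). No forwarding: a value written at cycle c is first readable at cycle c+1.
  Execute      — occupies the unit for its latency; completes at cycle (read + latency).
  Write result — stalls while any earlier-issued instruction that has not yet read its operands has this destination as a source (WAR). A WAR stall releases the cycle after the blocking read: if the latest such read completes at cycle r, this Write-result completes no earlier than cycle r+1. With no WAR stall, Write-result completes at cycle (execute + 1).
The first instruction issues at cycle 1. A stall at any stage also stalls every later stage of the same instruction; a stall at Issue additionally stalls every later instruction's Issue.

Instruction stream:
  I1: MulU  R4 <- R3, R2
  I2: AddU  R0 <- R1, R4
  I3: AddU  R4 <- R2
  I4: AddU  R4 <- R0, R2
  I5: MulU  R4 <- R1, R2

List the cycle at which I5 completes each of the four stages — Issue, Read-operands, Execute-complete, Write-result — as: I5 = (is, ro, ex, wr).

cycle 1: issue I1 (MulU)
cycle 2: I1 read-ops · issue I2 (AddU)
cycle 5: I1 finished on MulU
cycle 6: I1→R4
cycle 7: I2 read-ops
cycle 9: I2 finished on AddU
cycle 10: I2→R0
cycle 11: issue I3 (AddU)
cycle 12: I3 read-ops
cycle 14: I3 finished on AddU
cycle 15: I3→R4
cycle 16: issue I4 (AddU)
cycle 17: I4 read-ops
cycle 19: I4 finished on AddU
cycle 20: I4→R4
cycle 21: issue I5 (MulU)
cycle 22: I5 read-ops
cycle 25: I5 finished on MulU
cycle 26: I5→R4

I5 = (21, 22, 25, 26)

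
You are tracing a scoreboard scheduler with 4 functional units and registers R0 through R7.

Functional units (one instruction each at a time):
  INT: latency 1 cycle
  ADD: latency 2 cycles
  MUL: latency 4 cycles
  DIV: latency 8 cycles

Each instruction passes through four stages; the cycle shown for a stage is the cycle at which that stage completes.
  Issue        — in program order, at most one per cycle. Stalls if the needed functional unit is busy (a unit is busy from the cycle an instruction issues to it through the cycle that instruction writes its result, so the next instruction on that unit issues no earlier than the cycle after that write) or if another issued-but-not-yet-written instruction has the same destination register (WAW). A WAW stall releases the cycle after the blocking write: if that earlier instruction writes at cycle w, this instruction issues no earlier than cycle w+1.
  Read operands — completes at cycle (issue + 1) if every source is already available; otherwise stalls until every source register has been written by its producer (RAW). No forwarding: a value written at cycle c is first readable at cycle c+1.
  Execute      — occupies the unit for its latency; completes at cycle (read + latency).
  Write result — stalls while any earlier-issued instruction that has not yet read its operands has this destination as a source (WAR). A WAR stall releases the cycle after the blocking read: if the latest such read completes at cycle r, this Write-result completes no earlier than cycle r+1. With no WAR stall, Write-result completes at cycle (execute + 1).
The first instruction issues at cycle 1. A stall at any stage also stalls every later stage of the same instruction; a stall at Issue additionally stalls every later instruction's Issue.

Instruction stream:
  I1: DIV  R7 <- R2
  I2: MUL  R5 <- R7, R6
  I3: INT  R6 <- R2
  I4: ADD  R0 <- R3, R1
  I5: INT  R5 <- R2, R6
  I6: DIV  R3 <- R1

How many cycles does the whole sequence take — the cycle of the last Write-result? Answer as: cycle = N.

I1  is:1  ro:2  ex:10  wr:11
I2  is:2  ro:12  ex:16  wr:17  — RAW R7: wait I1 write@11
I3  is:3  ro:4  ex:5  wr:13  — WAR R6: wait I2 read@12
I4  is:4  ro:5  ex:7  wr:8
I5  is:18  ro:19  ex:20  wr:21  — WAW R5: wait I2 write@17
I6  is:19  ro:20  ex:28  wr:29

cycle = 29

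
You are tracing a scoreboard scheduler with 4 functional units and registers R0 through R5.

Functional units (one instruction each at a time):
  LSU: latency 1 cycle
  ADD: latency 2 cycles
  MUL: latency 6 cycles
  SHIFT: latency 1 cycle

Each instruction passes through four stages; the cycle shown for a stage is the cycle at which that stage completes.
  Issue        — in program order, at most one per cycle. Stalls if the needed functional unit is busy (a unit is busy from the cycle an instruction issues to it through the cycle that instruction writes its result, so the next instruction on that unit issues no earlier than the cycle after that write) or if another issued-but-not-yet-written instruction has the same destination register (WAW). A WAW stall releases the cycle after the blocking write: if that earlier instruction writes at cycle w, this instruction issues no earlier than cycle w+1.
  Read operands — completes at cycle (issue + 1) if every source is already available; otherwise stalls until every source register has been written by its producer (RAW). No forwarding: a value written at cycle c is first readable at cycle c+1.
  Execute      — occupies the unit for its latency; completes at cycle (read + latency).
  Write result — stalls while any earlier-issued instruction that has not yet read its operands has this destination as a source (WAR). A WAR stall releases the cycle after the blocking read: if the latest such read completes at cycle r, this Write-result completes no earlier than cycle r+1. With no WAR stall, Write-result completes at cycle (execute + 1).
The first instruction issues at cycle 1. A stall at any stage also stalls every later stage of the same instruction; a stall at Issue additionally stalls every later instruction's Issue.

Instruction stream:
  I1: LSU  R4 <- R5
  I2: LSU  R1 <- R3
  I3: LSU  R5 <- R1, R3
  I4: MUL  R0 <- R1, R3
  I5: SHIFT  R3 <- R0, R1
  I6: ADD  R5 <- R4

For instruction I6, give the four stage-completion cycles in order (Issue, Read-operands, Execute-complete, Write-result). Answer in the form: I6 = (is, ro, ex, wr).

[I1] 1/2/3/4
[I2] 5/6/7/8  (struct: LSU busy until I1 writes@4)
[I3] 9/10/11/12  (struct: LSU busy until I2 writes@8)
[I4] 10/11/17/18
[I5] 11/19/20/21  (RAW R0: wait I4 write@18)
[I6] 13/14/16/17  (WAW R5: wait I3 write@12)

I6 = (13, 14, 16, 17)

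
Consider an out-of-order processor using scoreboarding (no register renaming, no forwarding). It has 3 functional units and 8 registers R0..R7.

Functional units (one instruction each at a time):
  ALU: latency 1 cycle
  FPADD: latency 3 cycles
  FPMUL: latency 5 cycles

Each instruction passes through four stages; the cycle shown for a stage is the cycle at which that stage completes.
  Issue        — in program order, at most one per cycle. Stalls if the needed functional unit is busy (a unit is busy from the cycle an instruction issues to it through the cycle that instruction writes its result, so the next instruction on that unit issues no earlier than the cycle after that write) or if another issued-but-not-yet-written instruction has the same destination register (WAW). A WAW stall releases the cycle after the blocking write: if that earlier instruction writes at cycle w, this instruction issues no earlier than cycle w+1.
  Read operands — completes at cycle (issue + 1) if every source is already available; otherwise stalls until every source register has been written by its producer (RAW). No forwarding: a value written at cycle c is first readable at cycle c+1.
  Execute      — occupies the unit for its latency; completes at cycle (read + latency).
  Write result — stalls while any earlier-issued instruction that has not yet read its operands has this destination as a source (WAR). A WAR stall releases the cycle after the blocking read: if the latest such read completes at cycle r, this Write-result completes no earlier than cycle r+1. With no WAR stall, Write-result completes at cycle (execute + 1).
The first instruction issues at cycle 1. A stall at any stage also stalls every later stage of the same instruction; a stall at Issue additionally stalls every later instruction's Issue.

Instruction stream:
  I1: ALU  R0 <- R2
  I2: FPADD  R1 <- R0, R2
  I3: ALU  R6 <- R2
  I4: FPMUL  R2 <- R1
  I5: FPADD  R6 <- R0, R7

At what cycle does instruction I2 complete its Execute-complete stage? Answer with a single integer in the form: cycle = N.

[I1] 1/2/3/4
[I2] 2/5/8/9  (RAW R0: wait I1 write@4)
[I3] 5/6/7/8  (struct: ALU busy until I1 writes@4)
[I4] 6/10/15/16  (RAW R1: wait I2 write@9)
[I5] 10/11/14/15  (struct: FPADD busy until I2 writes@9)

cycle = 8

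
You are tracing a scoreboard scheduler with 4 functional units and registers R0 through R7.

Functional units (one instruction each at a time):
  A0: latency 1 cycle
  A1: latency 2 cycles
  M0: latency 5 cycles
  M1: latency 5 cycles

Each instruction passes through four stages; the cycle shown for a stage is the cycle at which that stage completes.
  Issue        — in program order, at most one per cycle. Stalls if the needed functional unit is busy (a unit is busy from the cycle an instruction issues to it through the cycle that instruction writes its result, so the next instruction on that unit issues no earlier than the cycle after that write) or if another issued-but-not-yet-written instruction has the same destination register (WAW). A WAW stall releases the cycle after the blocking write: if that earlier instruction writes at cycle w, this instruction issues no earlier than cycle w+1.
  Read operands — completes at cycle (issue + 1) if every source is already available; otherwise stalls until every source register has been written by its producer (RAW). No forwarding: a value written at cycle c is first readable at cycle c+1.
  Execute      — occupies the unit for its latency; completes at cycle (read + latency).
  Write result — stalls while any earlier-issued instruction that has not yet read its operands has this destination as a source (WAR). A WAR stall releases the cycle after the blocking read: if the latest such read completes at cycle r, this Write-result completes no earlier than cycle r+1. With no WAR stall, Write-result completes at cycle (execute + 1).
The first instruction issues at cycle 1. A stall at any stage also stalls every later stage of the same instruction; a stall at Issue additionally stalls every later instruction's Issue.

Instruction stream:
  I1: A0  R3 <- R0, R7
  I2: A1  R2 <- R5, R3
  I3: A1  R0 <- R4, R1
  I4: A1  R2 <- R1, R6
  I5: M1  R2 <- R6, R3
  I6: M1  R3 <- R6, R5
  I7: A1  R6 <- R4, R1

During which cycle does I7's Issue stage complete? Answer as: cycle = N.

[I1] 1/2/3/4
[I2] 2/5/7/8  (RAW R3: wait I1 write@4)
[I3] 9/10/12/13  (struct: A1 busy until I2 writes@8)
[I4] 14/15/17/18  (struct: A1 busy until I3 writes@13)
[I5] 19/20/25/26  (WAW R2: wait I4 write@18)
[I6] 27/28/33/34  (struct: M1 busy until I5 writes@26)
[I7] 28/29/31/32

cycle = 28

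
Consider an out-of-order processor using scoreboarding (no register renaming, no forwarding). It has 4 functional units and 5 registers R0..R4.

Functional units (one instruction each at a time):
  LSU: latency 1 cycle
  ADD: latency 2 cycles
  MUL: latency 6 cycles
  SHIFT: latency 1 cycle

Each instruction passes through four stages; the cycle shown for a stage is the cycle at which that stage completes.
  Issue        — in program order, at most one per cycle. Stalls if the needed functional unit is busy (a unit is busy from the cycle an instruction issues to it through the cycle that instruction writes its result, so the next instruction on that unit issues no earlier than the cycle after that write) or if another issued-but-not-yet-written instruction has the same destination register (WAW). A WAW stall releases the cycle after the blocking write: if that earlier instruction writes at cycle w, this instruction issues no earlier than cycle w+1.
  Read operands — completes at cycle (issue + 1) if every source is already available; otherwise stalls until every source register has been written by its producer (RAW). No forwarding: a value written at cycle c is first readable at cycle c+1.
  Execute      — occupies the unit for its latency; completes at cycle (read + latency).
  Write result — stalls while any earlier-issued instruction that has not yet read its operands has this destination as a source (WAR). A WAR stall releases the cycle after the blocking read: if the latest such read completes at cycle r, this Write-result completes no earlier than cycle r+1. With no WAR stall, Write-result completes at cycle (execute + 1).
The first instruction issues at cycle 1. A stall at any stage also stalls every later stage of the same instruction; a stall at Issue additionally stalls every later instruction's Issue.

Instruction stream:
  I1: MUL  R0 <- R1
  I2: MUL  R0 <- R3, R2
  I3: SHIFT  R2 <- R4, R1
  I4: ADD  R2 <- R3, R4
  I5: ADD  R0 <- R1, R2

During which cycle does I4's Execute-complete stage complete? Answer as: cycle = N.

cycle = 18

[I1] 1/2/8/9
[I2] 10/11/17/18  (struct: MUL busy until I1 writes@9)
[I3] 11/12/13/14
[I4] 15/16/18/19  (WAW R2: wait I3 write@14)
[I5] 20/21/23/24  (struct: ADD busy until I4 writes@19)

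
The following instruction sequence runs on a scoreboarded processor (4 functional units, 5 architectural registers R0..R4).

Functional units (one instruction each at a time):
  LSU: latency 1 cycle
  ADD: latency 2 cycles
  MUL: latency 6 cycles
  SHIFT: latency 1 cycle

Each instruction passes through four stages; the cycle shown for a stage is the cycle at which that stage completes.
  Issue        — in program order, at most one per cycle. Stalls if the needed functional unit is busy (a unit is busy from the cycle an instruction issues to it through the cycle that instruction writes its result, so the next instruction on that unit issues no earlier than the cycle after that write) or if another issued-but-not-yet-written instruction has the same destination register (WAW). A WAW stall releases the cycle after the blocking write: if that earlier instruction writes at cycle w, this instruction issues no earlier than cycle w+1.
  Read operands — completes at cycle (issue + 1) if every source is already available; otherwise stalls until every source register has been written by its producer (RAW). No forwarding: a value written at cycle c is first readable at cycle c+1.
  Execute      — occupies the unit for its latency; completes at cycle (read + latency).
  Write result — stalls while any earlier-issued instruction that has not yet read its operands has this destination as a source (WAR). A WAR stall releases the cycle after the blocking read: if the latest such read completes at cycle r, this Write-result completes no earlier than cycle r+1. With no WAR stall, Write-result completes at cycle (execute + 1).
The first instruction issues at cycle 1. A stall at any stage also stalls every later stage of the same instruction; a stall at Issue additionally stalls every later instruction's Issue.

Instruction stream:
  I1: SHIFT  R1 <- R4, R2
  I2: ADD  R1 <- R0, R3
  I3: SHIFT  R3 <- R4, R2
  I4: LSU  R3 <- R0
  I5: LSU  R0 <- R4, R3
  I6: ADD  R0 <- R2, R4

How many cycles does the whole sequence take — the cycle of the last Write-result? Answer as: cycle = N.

cycle = 22

c1: I1→SHIFT
c2: I1 RO
c3: I1 EX
c4: I1 WR R1
c5: I2→ADD
c6: I2 RO, I3→SHIFT
c7: I3 RO
c8: I2 EX, I3 EX
c9: I2 WR R1, I3 WR R3
c10: I4→LSU
c11: I4 RO
c12: I4 EX
c13: I4 WR R3
c14: I5→LSU
c15: I5 RO
c16: I5 EX
c17: I5 WR R0
c18: I6→ADD
c19: I6 RO
c21: I6 EX
c22: I6 WR R0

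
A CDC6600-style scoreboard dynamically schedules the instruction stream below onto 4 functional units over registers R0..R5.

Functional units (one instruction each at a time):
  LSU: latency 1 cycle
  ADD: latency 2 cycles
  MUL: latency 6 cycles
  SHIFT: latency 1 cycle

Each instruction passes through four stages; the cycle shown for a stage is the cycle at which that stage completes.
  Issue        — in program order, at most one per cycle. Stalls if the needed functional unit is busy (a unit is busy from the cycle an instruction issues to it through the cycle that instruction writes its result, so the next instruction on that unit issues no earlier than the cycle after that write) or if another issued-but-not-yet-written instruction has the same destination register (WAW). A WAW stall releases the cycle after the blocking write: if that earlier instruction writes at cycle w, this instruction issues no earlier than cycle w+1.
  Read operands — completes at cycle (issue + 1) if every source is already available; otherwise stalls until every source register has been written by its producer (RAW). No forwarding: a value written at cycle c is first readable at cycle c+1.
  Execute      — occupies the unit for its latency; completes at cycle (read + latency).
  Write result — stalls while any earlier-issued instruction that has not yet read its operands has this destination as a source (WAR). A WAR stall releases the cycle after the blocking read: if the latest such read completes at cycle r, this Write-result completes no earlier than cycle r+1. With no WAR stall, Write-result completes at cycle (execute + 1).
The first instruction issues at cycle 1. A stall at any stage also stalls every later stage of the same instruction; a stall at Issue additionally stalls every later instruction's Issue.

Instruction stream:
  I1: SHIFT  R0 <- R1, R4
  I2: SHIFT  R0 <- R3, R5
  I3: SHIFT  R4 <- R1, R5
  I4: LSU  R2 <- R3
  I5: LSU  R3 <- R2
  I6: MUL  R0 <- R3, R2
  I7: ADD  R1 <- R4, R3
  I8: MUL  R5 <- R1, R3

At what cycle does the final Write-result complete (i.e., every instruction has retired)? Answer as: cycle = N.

cycle = 34

c1: I1 issues→SHIFT
c2: I1 reads
c3: I1 exec-done
c4: I1 writes R0
c5: I2 issues→SHIFT
c6: I2 reads
c7: I2 exec-done
c8: I2 writes R0
c9: I3 issues→SHIFT
c10: I3 reads · I4 issues→LSU
c11: I3 exec-done · I4 reads
c12: I3 writes R4 · I4 exec-done
c13: I4 writes R2
c14: I5 issues→LSU
c15: I5 reads · I6 issues→MUL
c16: I5 exec-done · I7 issues→ADD
c17: I5 writes R3
c18: I6 reads · I7 reads
c20: I7 exec-done
c21: I7 writes R1
c24: I6 exec-done
c25: I6 writes R0
c26: I8 issues→MUL
c27: I8 reads
c33: I8 exec-done
c34: I8 writes R5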